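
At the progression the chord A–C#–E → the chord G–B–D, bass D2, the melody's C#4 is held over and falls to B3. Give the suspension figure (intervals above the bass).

At the second chord the bass is D2. The suspended C#4 lies a seventh above the bass; after resolving down by step to B3, the interval above the bass becomes a sixth.
Suspension figures are named by those two intervals: 7–6.

7–6 suspension.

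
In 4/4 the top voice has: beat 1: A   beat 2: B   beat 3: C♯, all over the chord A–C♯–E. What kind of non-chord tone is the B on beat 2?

Passing tone.

The harmony at that moment is A major triad (A, C♯, E); B is not a chord tone.
It is approached by step up from A and left by step up to C♯.
Step in, step out in the same direction — a passing tone.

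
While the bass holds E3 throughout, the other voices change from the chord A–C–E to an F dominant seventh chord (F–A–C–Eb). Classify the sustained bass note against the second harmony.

The harmony at that moment is F dominant seventh chord (F, A, C, Eb); E3 is not a chord tone.
It is held over (the same pitch as the preceding E3) and then sustained as the same pitch into the next harmony.
Sustained through a change of harmony — a pedal tone.

Pedal tone (pedal point).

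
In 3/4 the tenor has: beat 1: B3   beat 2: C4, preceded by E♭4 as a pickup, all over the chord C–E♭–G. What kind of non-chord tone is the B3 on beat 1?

The harmony at that moment is C minor triad (C, E♭, G); B3 is not a chord tone.
It is approached by leap down from E♭4 and left by step up to C4.
Leap in, step out, metrically accented — an appoggiatura.

Appoggiatura.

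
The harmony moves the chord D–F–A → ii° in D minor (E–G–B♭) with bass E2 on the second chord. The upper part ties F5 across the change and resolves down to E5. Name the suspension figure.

At the second chord the bass is E2. The suspended F5 lies a ninth above the bass; after resolving down by step to E5, the interval above the bass becomes an octave.
Suspension figures are named by those two intervals: 9–8.

9–8 suspension.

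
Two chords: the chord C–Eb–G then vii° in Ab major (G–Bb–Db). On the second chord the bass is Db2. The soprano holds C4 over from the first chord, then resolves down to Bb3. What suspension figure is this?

7–6 suspension.

At the second chord the bass is Db2. The suspended C4 lies a seventh above the bass; after resolving down by step to Bb3, the interval above the bass becomes a sixth.
Suspension figures are named by those two intervals: 7–6.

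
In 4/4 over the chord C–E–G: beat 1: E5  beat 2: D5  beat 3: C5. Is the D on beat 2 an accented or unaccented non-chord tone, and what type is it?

Unaccented passing tone.

The harmony at that moment is C major triad (C, E, G); D5 is not a chord tone.
It is approached by step down from E5 and left by step down to C5.
Step in, step out in the same direction — a passing tone.
It falls on a weak beat, so it is unaccented.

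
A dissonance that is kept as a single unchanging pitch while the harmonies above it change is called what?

Approach: none. Departure: none — a single pitch is sustained while the chords change around it, passing through harmonies that do not contain it.
No melodic motion at all; the dissonance is created entirely by the moving harmonies against the stationary note — a pedal tone (pedal point).

Pedal tone.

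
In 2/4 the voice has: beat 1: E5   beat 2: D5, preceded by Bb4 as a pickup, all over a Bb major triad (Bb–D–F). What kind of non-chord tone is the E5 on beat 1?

Appoggiatura.

The harmony at that moment is Bb major triad (Bb, D, F); E5 is not a chord tone.
It is approached by leap up from Bb4 and left by step down to D5.
Leap in, step out, metrically accented — an appoggiatura.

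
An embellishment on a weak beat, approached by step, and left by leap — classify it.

Approach: by step. Departure: by leap. Metric position: weak.
Step in, leap out, from a weak position — an escape tone (échappée). (It is the mirror image of the appoggiatura, which leaps in and steps out on a strong beat.)

Escape tone.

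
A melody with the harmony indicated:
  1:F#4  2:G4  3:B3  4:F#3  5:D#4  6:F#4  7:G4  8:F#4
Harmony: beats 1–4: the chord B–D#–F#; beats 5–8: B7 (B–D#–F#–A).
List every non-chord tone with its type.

The harmony at that moment is B major triad (B, D#, F#); G4 is not a chord tone.
It is approached by step up from F#4 and left by leap down to B3.
Step in, leap out — an escape tone.
The harmony at that moment is B dominant seventh chord (B, D#, F#, A); G4 is not a chord tone.
It is approached by step up from F#4 and left by step down to F#4.
Step away and step back to the same note — a neighbor tone (upper neighbor).

G4 (beat 2) — escape tone; G4 (beat 7) — neighbor tone.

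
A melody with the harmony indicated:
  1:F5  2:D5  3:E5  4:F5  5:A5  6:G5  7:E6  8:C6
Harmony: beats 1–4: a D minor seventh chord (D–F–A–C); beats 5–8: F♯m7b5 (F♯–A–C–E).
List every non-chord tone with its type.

The harmony at that moment is D minor seventh chord (D, F, A, C); E5 is not a chord tone.
It is approached by step up from D5 and left by step up to F5.
Step in, step out in the same direction — a passing tone.
The harmony at that moment is F♯ half-diminished seventh chord (F♯, A, C, E); G5 is not a chord tone.
It is approached by step down from A5 and left by leap up to E6.
Step in, leap out — an escape tone.

E5 (beat 3) — passing tone; G5 (beat 6) — escape tone.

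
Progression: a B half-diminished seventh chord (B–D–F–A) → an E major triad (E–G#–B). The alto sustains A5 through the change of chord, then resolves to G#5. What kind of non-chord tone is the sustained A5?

The harmony at that moment is E major triad (E, G#, B); A5 is not a chord tone.
It is held over (the same pitch as the preceding A5) and left by step down to G#5.
Held over from the previous chord and resolving down by step — a suspension.

A5 is a suspension.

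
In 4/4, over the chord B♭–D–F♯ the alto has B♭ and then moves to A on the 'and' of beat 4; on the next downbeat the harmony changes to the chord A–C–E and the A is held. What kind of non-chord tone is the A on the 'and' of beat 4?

The harmony at that moment is B♭ augmented triad (B♭, D, F♯); A is not a chord tone.
It is approached by step down from B♭ and then sustained as the same pitch into the next harmony.
Arriving early and becoming a chord tone when the harmony changes — an anticipation.

Anticipation.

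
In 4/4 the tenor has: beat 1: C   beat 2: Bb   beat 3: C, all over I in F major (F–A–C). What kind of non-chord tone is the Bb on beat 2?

The harmony at that moment is F major triad (F, A, C); Bb is not a chord tone.
It is approached by step down from C and left by step up to C.
Step away and step back to the same note — a neighbor tone (lower neighbor).

Lower neighbor tone.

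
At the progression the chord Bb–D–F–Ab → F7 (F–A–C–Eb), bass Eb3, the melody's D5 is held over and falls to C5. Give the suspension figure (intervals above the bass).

7–6 suspension.

At the second chord the bass is Eb3. The suspended D5 lies a seventh above the bass; after resolving down by step to C5, the interval above the bass becomes a sixth.
Suspension figures are named by those two intervals: 7–6.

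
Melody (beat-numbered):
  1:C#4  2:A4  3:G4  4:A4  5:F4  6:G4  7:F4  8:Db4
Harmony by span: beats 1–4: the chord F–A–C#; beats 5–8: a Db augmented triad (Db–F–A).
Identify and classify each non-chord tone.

G4 (beat 3) — neighbor tone; G4 (beat 6) — neighbor tone.

The harmony at that moment is F augmented triad (F, A, C#); G4 is not a chord tone.
It is approached by step down from A4 and left by step up to A4.
Step away and step back to the same note — a neighbor tone (lower neighbor).
The harmony at that moment is Db augmented triad (Db, F, A); G4 is not a chord tone.
It is approached by step up from F4 and left by step down to F4.
Step away and step back to the same note — a neighbor tone (upper neighbor).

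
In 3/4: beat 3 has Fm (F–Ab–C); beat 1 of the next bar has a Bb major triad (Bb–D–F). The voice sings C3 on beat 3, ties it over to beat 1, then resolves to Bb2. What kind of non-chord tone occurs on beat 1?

The harmony at that moment is Bb major triad (Bb, D, F); C3 is not a chord tone.
It is held over (the same pitch as the preceding C3) and left by step down to Bb2.
Held over from the previous chord and resolving down by step — a suspension.

Suspension.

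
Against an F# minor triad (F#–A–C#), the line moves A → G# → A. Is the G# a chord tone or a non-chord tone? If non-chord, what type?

Non-chord tone — a neighbor tone.

The harmony at that moment is F# minor triad (F#, A, C#); G# is not a chord tone.
It is approached by step down from A and left by step up to A.
Step away and step back to the same note — a neighbor tone (lower neighbor).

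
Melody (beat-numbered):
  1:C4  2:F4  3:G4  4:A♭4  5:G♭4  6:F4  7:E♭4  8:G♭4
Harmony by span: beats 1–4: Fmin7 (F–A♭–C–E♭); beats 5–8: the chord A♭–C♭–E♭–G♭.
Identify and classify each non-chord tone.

G4 (beat 3) — passing tone; F4 (beat 6) — passing tone.

The harmony at that moment is F minor seventh chord (F, A♭, C, E♭); G4 is not a chord tone.
It is approached by step up from F4 and left by step up to A♭4.
Step in, step out in the same direction — a passing tone.
The harmony at that moment is A♭ minor seventh chord (A♭, C♭, E♭, G♭); F4 is not a chord tone.
It is approached by step down from G♭4 and left by step down to E♭4.
Step in, step out in the same direction — a passing tone.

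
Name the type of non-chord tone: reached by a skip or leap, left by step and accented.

Approach: by leap. Departure: by step. Metric position: strong.
Leap in, step out, in a metrically strong position — an appoggiatura. (It is the mirror image of the escape tone, which steps in and leaps out from a weak position.)

Appoggiatura.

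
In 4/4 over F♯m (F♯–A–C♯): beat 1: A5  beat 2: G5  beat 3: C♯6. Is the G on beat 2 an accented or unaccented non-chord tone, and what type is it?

The harmony at that moment is F♯ minor triad (F♯, A, C♯); G5 is not a chord tone.
It is approached by step down from A5 and left by leap up to C♯6.
Step in, leap out — an escape tone.
It falls on a weak beat, so it is unaccented.

Unaccented escape tone.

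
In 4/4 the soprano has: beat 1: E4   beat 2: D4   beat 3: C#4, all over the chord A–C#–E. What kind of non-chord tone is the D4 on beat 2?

Passing tone.

The harmony at that moment is A major triad (A, C#, E); D4 is not a chord tone.
It is approached by step down from E4 and left by step down to C#4.
Step in, step out in the same direction — a passing tone.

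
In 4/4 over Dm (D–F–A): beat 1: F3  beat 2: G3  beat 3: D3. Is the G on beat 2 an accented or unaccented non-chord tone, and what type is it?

The harmony at that moment is D minor triad (D, F, A); G3 is not a chord tone.
It is approached by step up from F3 and left by leap down to D3.
Step in, leap out — an escape tone.
It falls on a weak beat, so it is unaccented.

Unaccented escape tone.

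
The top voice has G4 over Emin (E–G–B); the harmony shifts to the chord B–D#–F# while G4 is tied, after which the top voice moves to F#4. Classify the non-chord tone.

The harmony at that moment is B major triad (B, D#, F#); G4 is not a chord tone.
It is held over (the same pitch as the preceding G4) and left by step down to F#4.
Held over from the previous chord and resolving down by step — a suspension.

G4 is a suspension.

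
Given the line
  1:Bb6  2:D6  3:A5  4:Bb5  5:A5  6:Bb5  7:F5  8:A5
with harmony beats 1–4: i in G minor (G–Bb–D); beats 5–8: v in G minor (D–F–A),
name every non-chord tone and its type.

The harmony at that moment is G minor triad (G, Bb, D); A5 is not a chord tone.
It is approached by leap down from D6 and left by step up to Bb5.
Leap in, step out — an appoggiatura.
The harmony at that moment is D minor triad (D, F, A); Bb5 is not a chord tone.
It is approached by step up from A5 and left by leap down to F5.
Step in, leap out — an escape tone.

A5 (beat 3) — appoggiatura; Bb5 (beat 6) — escape tone.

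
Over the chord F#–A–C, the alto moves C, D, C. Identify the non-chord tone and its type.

The harmony at that moment is F# diminished triad (F#, A, C); D is not a chord tone.
It is approached by step up from C and left by step down to C.
Step away and step back to the same note — a neighbor tone (upper neighbor).

D is a neighbor tone.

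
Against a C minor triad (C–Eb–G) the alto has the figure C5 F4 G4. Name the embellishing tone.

The harmony at that moment is C minor triad (C, Eb, G); F4 is not a chord tone.
It is approached by leap down from C5 and left by step up to G4.
Leap in, step out — an appoggiatura.

F4 is an appoggiatura.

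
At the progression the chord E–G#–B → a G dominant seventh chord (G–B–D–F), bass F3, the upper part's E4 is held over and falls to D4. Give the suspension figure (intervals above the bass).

7–6 suspension.

At the second chord the bass is F3. The suspended E4 lies a seventh above the bass; after resolving down by step to D4, the interval above the bass becomes a sixth.
Suspension figures are named by those two intervals: 7–6.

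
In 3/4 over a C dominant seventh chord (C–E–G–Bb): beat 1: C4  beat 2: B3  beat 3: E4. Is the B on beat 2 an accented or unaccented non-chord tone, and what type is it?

The harmony at that moment is C dominant seventh chord (C, E, G, Bb); B3 is not a chord tone.
It is approached by step down from C4 and left by leap up to E4.
Step in, leap out — an escape tone.
It falls on a weak beat, so it is unaccented.

Unaccented escape tone.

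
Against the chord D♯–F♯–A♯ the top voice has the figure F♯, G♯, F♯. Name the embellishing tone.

The harmony at that moment is D♯ minor triad (D♯, F♯, A♯); G♯ is not a chord tone.
It is approached by step up from F♯ and left by step down to F♯.
Step away and step back to the same note — a neighbor tone (upper neighbor).

G♯ is a neighbor tone.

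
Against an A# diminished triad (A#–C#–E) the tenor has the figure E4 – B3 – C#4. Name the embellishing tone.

B3 is an appoggiatura.

The harmony at that moment is A# diminished triad (A#, C#, E); B3 is not a chord tone.
It is approached by leap down from E4 and left by step up to C#4.
Leap in, step out — an appoggiatura.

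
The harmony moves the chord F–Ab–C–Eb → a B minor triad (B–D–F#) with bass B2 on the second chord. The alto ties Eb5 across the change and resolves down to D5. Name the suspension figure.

4–3 suspension.

At the second chord the bass is B2. The suspended Eb5 lies a fourth above the bass; after resolving down by step to D5, the interval above the bass becomes a third.
Suspension figures are named by those two intervals: 4–3.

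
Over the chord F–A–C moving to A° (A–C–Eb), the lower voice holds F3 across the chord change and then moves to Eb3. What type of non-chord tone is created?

The harmony at that moment is A diminished triad (A, C, Eb); F3 is not a chord tone.
It is held over (the same pitch as the preceding F3) and left by step down to Eb3.
Held over from the previous chord and resolving down by step — a suspension.

F3 is a suspension.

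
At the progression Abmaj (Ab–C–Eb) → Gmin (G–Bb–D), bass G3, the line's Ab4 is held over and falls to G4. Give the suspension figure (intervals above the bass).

9–8 suspension.

At the second chord the bass is G3. The suspended Ab4 lies a ninth above the bass; after resolving down by step to G4, the interval above the bass becomes an octave.
Suspension figures are named by those two intervals: 9–8.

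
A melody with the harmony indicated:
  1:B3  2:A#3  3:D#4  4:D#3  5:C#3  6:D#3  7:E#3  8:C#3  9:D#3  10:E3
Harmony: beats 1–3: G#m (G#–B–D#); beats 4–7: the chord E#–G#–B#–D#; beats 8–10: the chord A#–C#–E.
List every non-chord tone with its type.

A#3 (beat 2) — escape tone; C#3 (beat 5) — neighbor tone; D#3 (beat 9) — passing tone.

The harmony at that moment is G# minor triad (G#, B, D#); A#3 is not a chord tone.
It is approached by step down from B3 and left by leap up to D#4.
Step in, leap out — an escape tone.
The harmony at that moment is E# minor seventh chord (E#, G#, B#, D#); C#3 is not a chord tone.
It is approached by step down from D#3 and left by step up to D#3.
Step away and step back to the same note — a neighbor tone (lower neighbor).
The harmony at that moment is A# diminished triad (A#, C#, E); D#3 is not a chord tone.
It is approached by step up from C#3 and left by step up to E3.
Step in, step out in the same direction — a passing tone.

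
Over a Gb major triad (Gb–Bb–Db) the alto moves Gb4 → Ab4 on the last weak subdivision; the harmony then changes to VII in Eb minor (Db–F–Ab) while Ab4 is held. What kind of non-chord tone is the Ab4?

Ab4 is an anticipation.

The harmony at that moment is Gb major triad (Gb, Bb, Db); Ab4 is not a chord tone.
It is approached by step up from Gb4 and then sustained as the same pitch into the next harmony.
Arriving early and becoming a chord tone when the harmony changes — an anticipation.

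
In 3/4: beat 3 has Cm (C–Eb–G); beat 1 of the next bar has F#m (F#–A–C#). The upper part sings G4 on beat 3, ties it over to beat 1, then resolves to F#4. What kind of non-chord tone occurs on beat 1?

The harmony at that moment is F# minor triad (F#, A, C#); G4 is not a chord tone.
It is held over (the same pitch as the preceding G4) and left by step down to F#4.
Held over from the previous chord and resolving down by step — a suspension.

Suspension.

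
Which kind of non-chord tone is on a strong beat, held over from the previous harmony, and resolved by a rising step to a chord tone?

Retardation.

Approach: by preparation — the pitch is first a chord tone, then held (tied or repeated) while the harmony changes under it. Departure: up by step. Metric position: strong.
A prepared dissonance that resolves upward by step — a retardation. (The same figure resolving downward would be a suspension.)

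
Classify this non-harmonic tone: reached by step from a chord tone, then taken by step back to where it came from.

Approach: by step. Departure: by step in the opposite direction, back to the starting pitch.
Stepwise on both sides but reversing to return to the same chord tone — a neighbor tone. (Had it continued onward in the same direction it would be a passing tone instead.)

Neighbor tone.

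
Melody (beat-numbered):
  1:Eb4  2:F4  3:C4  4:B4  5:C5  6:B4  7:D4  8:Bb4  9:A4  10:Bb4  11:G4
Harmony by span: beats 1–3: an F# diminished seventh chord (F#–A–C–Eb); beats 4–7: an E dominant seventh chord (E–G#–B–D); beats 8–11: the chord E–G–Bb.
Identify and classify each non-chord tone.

The harmony at that moment is F# diminished seventh chord (F#, A, C, Eb); F4 is not a chord tone.
It is approached by step up from Eb4 and left by leap down to C4.
Step in, leap out — an escape tone.
The harmony at that moment is E dominant seventh chord (E, G#, B, D); C5 is not a chord tone.
It is approached by step up from B4 and left by step down to B4.
Step away and step back to the same note — a neighbor tone (upper neighbor).
The harmony at that moment is E diminished triad (E, G, Bb); A4 is not a chord tone.
It is approached by step down from Bb4 and left by step up to Bb4.
Step away and step back to the same note — a neighbor tone (lower neighbor).

F4 (beat 2) — escape tone; C5 (beat 5) — neighbor tone; A4 (beat 9) — neighbor tone.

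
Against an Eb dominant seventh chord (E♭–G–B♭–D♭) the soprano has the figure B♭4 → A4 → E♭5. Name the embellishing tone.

A4 is an escape tone.

The harmony at that moment is E♭ dominant seventh chord (E♭, G, B♭, D♭); A4 is not a chord tone.
It is approached by step down from B♭4 and left by leap up to E♭5.
Step in, leap out — an escape tone.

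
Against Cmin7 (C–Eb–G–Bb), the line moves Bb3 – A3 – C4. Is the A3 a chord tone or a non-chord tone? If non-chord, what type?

The harmony at that moment is C minor seventh chord (C, Eb, G, Bb); A3 is not a chord tone.
It is approached by step down from Bb3 and left by leap up to C4.
Step in, leap out — an escape tone.

Non-chord tone — an escape tone.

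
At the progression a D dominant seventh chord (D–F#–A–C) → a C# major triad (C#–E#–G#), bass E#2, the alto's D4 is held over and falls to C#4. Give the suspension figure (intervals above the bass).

7–6 suspension.

At the second chord the bass is E#2. The suspended D4 lies a seventh above the bass; after resolving down by step to C#4, the interval above the bass becomes a sixth.
Suspension figures are named by those two intervals: 7–6.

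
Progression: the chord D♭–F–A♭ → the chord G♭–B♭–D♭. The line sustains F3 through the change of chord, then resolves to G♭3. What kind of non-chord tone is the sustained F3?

F3 is a retardation.

The harmony at that moment is G♭ major triad (G♭, B♭, D♭); F3 is not a chord tone.
It is held over (the same pitch as the preceding F3) and left by step up to G♭3.
Held over from the previous chord and resolving up by step — a retardation.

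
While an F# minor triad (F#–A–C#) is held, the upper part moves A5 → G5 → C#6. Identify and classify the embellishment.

The harmony at that moment is F# minor triad (F#, A, C#); G5 is not a chord tone.
It is approached by step down from A5 and left by leap up to C#6.
Step in, leap out — an escape tone.

G5 is an escape tone.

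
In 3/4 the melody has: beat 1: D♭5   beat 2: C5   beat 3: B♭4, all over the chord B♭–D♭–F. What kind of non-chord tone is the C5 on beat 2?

The harmony at that moment is B♭ minor triad (B♭, D♭, F); C5 is not a chord tone.
It is approached by step down from D♭5 and left by step down to B♭4.
Step in, step out in the same direction — a passing tone.

Passing tone.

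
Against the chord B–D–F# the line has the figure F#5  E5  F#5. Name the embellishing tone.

The harmony at that moment is B minor triad (B, D, F#); E5 is not a chord tone.
It is approached by step down from F#5 and left by step up to F#5.
Step away and step back to the same note — a neighbor tone (lower neighbor).

E5 is a neighbor tone.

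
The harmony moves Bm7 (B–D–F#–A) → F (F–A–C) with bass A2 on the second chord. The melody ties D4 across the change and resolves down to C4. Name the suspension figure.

4–3 suspension.

At the second chord the bass is A2. The suspended D4 lies a fourth above the bass; after resolving down by step to C4, the interval above the bass becomes a third.
Suspension figures are named by those two intervals: 4–3.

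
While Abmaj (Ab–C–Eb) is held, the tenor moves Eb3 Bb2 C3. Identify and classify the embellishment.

Bb2 is an appoggiatura.

The harmony at that moment is Ab major triad (Ab, C, Eb); Bb2 is not a chord tone.
It is approached by leap down from Eb3 and left by step up to C3.
Leap in, step out — an appoggiatura.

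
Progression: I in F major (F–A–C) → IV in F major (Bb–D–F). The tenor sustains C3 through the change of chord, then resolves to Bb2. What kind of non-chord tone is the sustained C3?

The harmony at that moment is Bb major triad (Bb, D, F); C3 is not a chord tone.
It is held over (the same pitch as the preceding C3) and left by step down to Bb2.
Held over from the previous chord and resolving down by step — a suspension.

C3 is a suspension.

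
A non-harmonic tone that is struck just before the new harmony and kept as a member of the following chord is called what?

Approach: ahead of the chord change (typically by step), so it is dissonant against the current harmony. Departure: none — the same pitch is restated or held and is a chord tone of the new harmony.
Dissonant first, consonant once the harmony catches up: the note simply arrives early — an anticipation. (The reverse timing, consonant first and dissonant after the change, would be a suspension or retardation.)

Anticipation.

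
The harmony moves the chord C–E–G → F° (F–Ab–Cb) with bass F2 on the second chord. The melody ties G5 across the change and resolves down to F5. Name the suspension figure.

At the second chord the bass is F2. The suspended G5 lies a ninth above the bass; after resolving down by step to F5, the interval above the bass becomes an octave.
Suspension figures are named by those two intervals: 9–8.

9–8 suspension.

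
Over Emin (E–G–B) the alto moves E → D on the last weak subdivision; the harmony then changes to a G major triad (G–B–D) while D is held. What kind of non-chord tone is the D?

The harmony at that moment is E minor triad (E, G, B); D is not a chord tone.
It is approached by step down from E and then sustained as the same pitch into the next harmony.
Arriving early and becoming a chord tone when the harmony changes — an anticipation.

D is an anticipation.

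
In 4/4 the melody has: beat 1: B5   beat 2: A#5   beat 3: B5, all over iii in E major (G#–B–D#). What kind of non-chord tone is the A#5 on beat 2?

The harmony at that moment is G# minor triad (G#, B, D#); A#5 is not a chord tone.
It is approached by step down from B5 and left by step up to B5.
Step away and step back to the same note — a neighbor tone (lower neighbor).

Lower neighbor tone.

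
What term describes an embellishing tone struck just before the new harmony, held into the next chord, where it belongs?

Anticipation.

Approach: ahead of the chord change (typically by step), so it is dissonant against the current harmony. Departure: none — the same pitch is restated or held and is a chord tone of the new harmony.
Dissonant first, consonant once the harmony catches up: the note simply arrives early — an anticipation. (The reverse timing, consonant first and dissonant after the change, would be a suspension or retardation.)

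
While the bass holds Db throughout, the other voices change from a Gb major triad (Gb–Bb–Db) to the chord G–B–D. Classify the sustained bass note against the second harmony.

Pedal tone (pedal point).

The harmony at that moment is G major triad (G, B, D); Db is not a chord tone.
It is held over (the same pitch as the preceding Db) and then sustained as the same pitch into the next harmony.
Sustained through a change of harmony — a pedal tone.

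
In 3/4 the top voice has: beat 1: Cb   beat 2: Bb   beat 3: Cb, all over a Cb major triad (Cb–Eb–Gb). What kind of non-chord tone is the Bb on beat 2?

Lower neighbor tone.

The harmony at that moment is Cb major triad (Cb, Eb, Gb); Bb is not a chord tone.
It is approached by step down from Cb and left by step up to Cb.
Step away and step back to the same note — a neighbor tone (lower neighbor).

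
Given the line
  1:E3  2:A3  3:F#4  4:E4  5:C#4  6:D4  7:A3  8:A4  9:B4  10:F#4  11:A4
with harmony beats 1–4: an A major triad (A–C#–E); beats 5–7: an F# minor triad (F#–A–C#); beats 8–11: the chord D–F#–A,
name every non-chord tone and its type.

F#4 (beat 3) — appoggiatura; D4 (beat 6) — escape tone; B4 (beat 9) — escape tone.

The harmony at that moment is A major triad (A, C#, E); F#4 is not a chord tone.
It is approached by leap up from A3 and left by step down to E4.
Leap in, step out — an appoggiatura.
The harmony at that moment is F# minor triad (F#, A, C#); D4 is not a chord tone.
It is approached by step up from C#4 and left by leap down to A3.
Step in, leap out — an escape tone.
The harmony at that moment is D major triad (D, F#, A); B4 is not a chord tone.
It is approached by step up from A4 and left by leap down to F#4.
Step in, leap out — an escape tone.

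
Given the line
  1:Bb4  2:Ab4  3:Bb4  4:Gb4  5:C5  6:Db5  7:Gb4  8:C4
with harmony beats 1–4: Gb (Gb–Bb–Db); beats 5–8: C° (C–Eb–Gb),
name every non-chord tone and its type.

The harmony at that moment is Gb major triad (Gb, Bb, Db); Ab4 is not a chord tone.
It is approached by step down from Bb4 and left by step up to Bb4.
Step away and step back to the same note — a neighbor tone (lower neighbor).
The harmony at that moment is C diminished triad (C, Eb, Gb); Db5 is not a chord tone.
It is approached by step up from C5 and left by leap down to Gb4.
Step in, leap out — an escape tone.

Ab4 (beat 2) — neighbor tone; Db5 (beat 6) — escape tone.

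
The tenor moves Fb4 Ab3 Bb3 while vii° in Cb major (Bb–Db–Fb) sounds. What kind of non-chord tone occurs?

The harmony at that moment is Bb diminished triad (Bb, Db, Fb); Ab3 is not a chord tone.
It is approached by leap down from Fb4 and left by step up to Bb3.
Leap in, step out — an appoggiatura.

Ab3 is an appoggiatura.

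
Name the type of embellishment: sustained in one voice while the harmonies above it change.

Approach: none. Departure: none — a single pitch is sustained while the chords change around it, passing through harmonies that do not contain it.
No melodic motion at all; the dissonance is created entirely by the moving harmonies against the stationary note — a pedal tone (pedal point).

Pedal tone.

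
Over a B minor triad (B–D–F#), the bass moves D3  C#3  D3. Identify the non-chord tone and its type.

The harmony at that moment is B minor triad (B, D, F#); C#3 is not a chord tone.
It is approached by step down from D3 and left by step up to D3.
Step away and step back to the same note — a neighbor tone (lower neighbor).

C#3 is a neighbor tone.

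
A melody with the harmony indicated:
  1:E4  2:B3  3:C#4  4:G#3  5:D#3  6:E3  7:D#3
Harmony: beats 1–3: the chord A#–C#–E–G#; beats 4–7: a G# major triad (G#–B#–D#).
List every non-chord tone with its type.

The harmony at that moment is A# half-diminished seventh chord (A#, C#, E, G#); B3 is not a chord tone.
It is approached by leap down from E4 and left by step up to C#4.
Leap in, step out — an appoggiatura.
The harmony at that moment is G# major triad (G#, B#, D#); E3 is not a chord tone.
It is approached by step up from D#3 and left by step down to D#3.
Step away and step back to the same note — a neighbor tone (upper neighbor).

B3 (beat 2) — appoggiatura; E3 (beat 6) — neighbor tone.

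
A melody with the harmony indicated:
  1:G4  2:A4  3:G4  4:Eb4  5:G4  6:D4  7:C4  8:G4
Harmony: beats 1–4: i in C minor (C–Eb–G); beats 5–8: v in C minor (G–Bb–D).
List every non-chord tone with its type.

A4 (beat 2) — neighbor tone; C4 (beat 7) — escape tone.

The harmony at that moment is C minor triad (C, Eb, G); A4 is not a chord tone.
It is approached by step up from G4 and left by step down to G4.
Step away and step back to the same note — a neighbor tone (upper neighbor).
The harmony at that moment is G minor triad (G, Bb, D); C4 is not a chord tone.
It is approached by step down from D4 and left by leap up to G4.
Step in, leap out — an escape tone.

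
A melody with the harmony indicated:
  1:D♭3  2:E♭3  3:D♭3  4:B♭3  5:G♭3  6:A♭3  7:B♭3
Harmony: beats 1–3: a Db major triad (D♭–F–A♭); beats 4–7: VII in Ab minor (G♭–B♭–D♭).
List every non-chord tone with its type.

E♭3 (beat 2) — neighbor tone; A♭3 (beat 6) — passing tone.

The harmony at that moment is D♭ major triad (D♭, F, A♭); E♭3 is not a chord tone.
It is approached by step up from D♭3 and left by step down to D♭3.
Step away and step back to the same note — a neighbor tone (upper neighbor).
The harmony at that moment is G♭ major triad (G♭, B♭, D♭); A♭3 is not a chord tone.
It is approached by step up from G♭3 and left by step up to B♭3.
Step in, step out in the same direction — a passing tone.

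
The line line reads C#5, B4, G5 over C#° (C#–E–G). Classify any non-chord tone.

B4 is an escape tone.

The harmony at that moment is C# diminished triad (C#, E, G); B4 is not a chord tone.
It is approached by step down from C#5 and left by leap up to G5.
Step in, leap out — an escape tone.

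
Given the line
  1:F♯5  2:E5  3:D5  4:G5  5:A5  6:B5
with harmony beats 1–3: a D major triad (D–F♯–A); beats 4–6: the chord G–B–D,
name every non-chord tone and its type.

The harmony at that moment is D major triad (D, F♯, A); E5 is not a chord tone.
It is approached by step down from F♯5 and left by step down to D5.
Step in, step out in the same direction — a passing tone.
The harmony at that moment is G major triad (G, B, D); A5 is not a chord tone.
It is approached by step up from G5 and left by step up to B5.
Step in, step out in the same direction — a passing tone.

E5 (beat 2) — passing tone; A5 (beat 5) — passing tone.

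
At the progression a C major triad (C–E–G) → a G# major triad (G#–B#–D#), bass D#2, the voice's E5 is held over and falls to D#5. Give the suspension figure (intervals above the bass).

At the second chord the bass is D#2. The suspended E5 lies a ninth above the bass; after resolving down by step to D#5, the interval above the bass becomes an octave.
Suspension figures are named by those two intervals: 9–8.

9–8 suspension.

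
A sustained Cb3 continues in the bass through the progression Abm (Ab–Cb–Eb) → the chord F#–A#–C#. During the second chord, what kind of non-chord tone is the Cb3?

Pedal tone (pedal point).

The harmony at that moment is F# major triad (F#, A#, C#); Cb3 is not a chord tone.
It is held over (the same pitch as the preceding Cb3) and then sustained as the same pitch into the next harmony.
Sustained through a change of harmony — a pedal tone.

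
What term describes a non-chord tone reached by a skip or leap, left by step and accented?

Appoggiatura.

Approach: by leap. Departure: by step. Metric position: strong.
Leap in, step out, in a metrically strong position — an appoggiatura. (It is the mirror image of the escape tone, which steps in and leaps out from a weak position.)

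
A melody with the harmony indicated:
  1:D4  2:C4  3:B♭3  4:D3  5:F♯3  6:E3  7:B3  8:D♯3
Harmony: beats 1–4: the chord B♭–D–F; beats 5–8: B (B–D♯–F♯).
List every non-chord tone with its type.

C4 (beat 2) — passing tone; E3 (beat 6) — escape tone.

The harmony at that moment is B♭ major triad (B♭, D, F); C4 is not a chord tone.
It is approached by step down from D4 and left by step down to B♭3.
Step in, step out in the same direction — a passing tone.
The harmony at that moment is B major triad (B, D♯, F♯); E3 is not a chord tone.
It is approached by step down from F♯3 and left by leap up to B3.
Step in, leap out — an escape tone.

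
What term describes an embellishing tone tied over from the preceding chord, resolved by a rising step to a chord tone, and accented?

Retardation.

Approach: by preparation — the pitch is first a chord tone, then held (tied or repeated) while the harmony changes under it. Departure: up by step. Metric position: strong.
A prepared dissonance that resolves upward by step — a retardation. (The same figure resolving downward would be a suspension.)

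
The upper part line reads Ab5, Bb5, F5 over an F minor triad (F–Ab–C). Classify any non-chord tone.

The harmony at that moment is F minor triad (F, Ab, C); Bb5 is not a chord tone.
It is approached by step up from Ab5 and left by leap down to F5.
Step in, leap out — an escape tone.

Bb5 is an escape tone.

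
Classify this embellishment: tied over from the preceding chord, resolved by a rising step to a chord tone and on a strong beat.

Approach: by preparation — the pitch is first a chord tone, then held (tied or repeated) while the harmony changes under it. Departure: up by step. Metric position: strong.
A prepared dissonance that resolves upward by step — a retardation. (The same figure resolving downward would be a suspension.)

Retardation.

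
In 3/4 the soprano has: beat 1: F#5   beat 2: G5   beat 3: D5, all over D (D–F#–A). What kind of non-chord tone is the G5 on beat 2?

Escape tone.

The harmony at that moment is D major triad (D, F#, A); G5 is not a chord tone.
It is approached by step up from F#5 and left by leap down to D5.
Step in, leap out, on a weak beat — an escape tone.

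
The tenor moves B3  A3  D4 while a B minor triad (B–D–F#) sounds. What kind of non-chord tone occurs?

A3 is an escape tone.

The harmony at that moment is B minor triad (B, D, F#); A3 is not a chord tone.
It is approached by step down from B3 and left by leap up to D4.
Step in, leap out — an escape tone.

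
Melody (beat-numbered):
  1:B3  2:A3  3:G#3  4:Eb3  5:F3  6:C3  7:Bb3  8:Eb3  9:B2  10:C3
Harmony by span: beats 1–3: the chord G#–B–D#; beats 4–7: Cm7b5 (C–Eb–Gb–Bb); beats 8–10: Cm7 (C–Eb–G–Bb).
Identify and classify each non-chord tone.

A3 (beat 2) — passing tone; F3 (beat 5) — escape tone; B2 (beat 9) — appoggiatura.

The harmony at that moment is G# minor triad (G#, B, D#); A3 is not a chord tone.
It is approached by step down from B3 and left by step down to G#3.
Step in, step out in the same direction — a passing tone.
The harmony at that moment is C half-diminished seventh chord (C, Eb, Gb, Bb); F3 is not a chord tone.
It is approached by step up from Eb3 and left by leap down to C3.
Step in, leap out — an escape tone.
The harmony at that moment is C minor seventh chord (C, Eb, G, Bb); B2 is not a chord tone.
It is approached by leap down from Eb3 and left by step up to C3.
Leap in, step out — an appoggiatura.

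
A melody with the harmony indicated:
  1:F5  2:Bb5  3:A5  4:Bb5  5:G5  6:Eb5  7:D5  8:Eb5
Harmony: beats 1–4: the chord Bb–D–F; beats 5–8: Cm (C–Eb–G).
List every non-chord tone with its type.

The harmony at that moment is Bb major triad (Bb, D, F); A5 is not a chord tone.
It is approached by step down from Bb5 and left by step up to Bb5.
Step away and step back to the same note — a neighbor tone (lower neighbor).
The harmony at that moment is C minor triad (C, Eb, G); D5 is not a chord tone.
It is approached by step down from Eb5 and left by step up to Eb5.
Step away and step back to the same note — a neighbor tone (lower neighbor).

A5 (beat 3) — neighbor tone; D5 (beat 7) — neighbor tone.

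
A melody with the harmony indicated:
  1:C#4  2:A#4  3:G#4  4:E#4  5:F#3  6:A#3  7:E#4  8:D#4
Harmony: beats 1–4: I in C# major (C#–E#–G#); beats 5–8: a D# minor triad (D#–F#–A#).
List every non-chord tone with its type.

A#4 (beat 2) — appoggiatura; E#4 (beat 7) — appoggiatura.

The harmony at that moment is C# major triad (C#, E#, G#); A#4 is not a chord tone.
It is approached by leap up from C#4 and left by step down to G#4.
Leap in, step out — an appoggiatura.
The harmony at that moment is D# minor triad (D#, F#, A#); E#4 is not a chord tone.
It is approached by leap up from A#3 and left by step down to D#4.
Leap in, step out — an appoggiatura.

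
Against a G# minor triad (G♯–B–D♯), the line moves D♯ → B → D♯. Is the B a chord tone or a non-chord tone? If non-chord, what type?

Chord tone (the third of G# minor triad).

G# minor triad contains G♯, B, D♯; B is the third, so it is a chord tone.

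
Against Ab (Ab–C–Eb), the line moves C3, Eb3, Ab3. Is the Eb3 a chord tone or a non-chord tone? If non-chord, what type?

Chord tone (the fifth of Ab major triad).

Ab major triad contains Ab, C, Eb; Eb is the fifth, so it is a chord tone.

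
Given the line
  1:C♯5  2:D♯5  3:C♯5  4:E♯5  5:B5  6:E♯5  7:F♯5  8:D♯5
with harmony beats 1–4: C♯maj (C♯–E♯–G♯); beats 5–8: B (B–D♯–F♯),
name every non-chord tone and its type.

D♯5 (beat 2) — neighbor tone; E♯5 (beat 6) — appoggiatura.

The harmony at that moment is C♯ major triad (C♯, E♯, G♯); D♯5 is not a chord tone.
It is approached by step up from C♯5 and left by step down to C♯5.
Step away and step back to the same note — a neighbor tone (upper neighbor).
The harmony at that moment is B major triad (B, D♯, F♯); E♯5 is not a chord tone.
It is approached by leap down from B5 and left by step up to F♯5.
Leap in, step out — an appoggiatura.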